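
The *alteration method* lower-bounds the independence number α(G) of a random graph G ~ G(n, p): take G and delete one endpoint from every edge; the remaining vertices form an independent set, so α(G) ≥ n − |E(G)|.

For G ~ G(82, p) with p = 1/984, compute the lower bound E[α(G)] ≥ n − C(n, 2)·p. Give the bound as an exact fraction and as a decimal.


E[|E(G)|] = C(82, 2)·p = 3321 · (1/984) = 27/8.
E[α(G)] ≥ n − E[|E(G)|] = 82 − 27/8 = 629/8.
Numerically: ≈ 78.625000.
(This is only a lower bound; the true E[α(G)] may be larger.)

E[α(G)] ≥ 629/8 ≈ 78.625000.


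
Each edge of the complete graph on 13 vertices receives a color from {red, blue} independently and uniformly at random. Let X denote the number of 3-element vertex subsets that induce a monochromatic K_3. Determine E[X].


Let X = Σ_S X_S over the C(13, 3) = 286 subsets S of size 3, where X_S = 1 if the K_3 on S is monochromatic.
For a fixed S, the K_3 on S has C(3, 2) = 3 edges. P[all 3 edges red] = (1/2)^3, and likewise for blue, so P[monochromatic] = 2·(1/2)^3 = 2^{1 − 3} = 1/4.
By linearity: E[X] = C(13, 3) · 2^{1 − 3} = 286 · 1/4 = 143/2.
Numerically: E[X] ≈ 71.50000.

E[X] = C(13,3)·2^(1−C(3,2)) = 143/2 ≈ 71.50000.


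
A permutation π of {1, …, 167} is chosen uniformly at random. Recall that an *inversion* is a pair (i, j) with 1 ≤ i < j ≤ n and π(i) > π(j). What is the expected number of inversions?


Write X = Σ X_I over the C(167, 2) = 13861 pairs i < j, with X_I the indicator of one inversion.
There are 13861 indicators.
For each fixed pair i < j, the values π(i) and π(j) are two distinct elements of {1, …, 167} in uniformly random order; by symmetry P[π(i) > π(j)] = 1/2.
By linearity: E[X] = 13861 · (1/2) = C(167, 2) · (1/2) = 13861/2 = 13861/2 ≈ 6930.50000.

E[X] = 13861/2 = 6930.50000.


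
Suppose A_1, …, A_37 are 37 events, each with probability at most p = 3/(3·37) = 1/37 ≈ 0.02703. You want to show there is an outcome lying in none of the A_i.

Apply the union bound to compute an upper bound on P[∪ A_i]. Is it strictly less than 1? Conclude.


Union bound: P[∪_{i=1}^{37} A_i] ≤ Σ_i P[A_i] ≤ 37·p = 37·(1/37) = 1.
Numerically: 1 ≈ 1.00000.
Is 1 < 1? NO.
Since the bound 1 is ≥ 1, the union bound is uninformative here; it does NOT by itself certify existence.

37·p = 1 ≈ 1.00000; existence NOT certified by the union bound.


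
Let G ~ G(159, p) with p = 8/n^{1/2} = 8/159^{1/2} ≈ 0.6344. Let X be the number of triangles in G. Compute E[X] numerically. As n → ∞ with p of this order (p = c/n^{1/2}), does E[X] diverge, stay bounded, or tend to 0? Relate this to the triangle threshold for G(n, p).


Number of potential triangles: C(159, 3) = 657359.
Each occurs with probability p³ ≈ (0.6344)³ ≈ 2.553726e-01.
By linearity: E[X] = C(159, 3)·p³ ≈ 657359 · 2.553726e-01 ≈ 167871.4678.
Since α = 1/2 < 1, p = c/n^{1/2} ≫ 1/n is above the triangle threshold p ~ 1/n. Asymptotically E[X] ~ (c³/6)·n^{3(1−α)} = (8³/6)·n^{1.5} → ∞; triangles are abundant w.h.p.

E[X] ≈ 167871.4678; in regime p = Θ(1/n^{1/2}) E[X] diverges (above the triangle threshold p ~ 1/n).


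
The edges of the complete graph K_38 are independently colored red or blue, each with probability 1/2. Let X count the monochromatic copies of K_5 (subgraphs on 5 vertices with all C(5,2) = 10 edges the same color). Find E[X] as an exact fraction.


Let X = Σ_S X_S over the C(38, 5) = 501942 subsets S of size 5, where X_S = 1 if the K_5 on S is monochromatic.
For a fixed S, the K_5 on S has C(5, 2) = 10 edges. P[all 10 edges red] = (1/2)^10, and likewise for blue, so P[monochromatic] = 2·(1/2)^10 = 2^{1 − 10} = 1/512.
By linearity: E[X] = C(38, 5) · 2^{1 − 10} = 501942 · 1/512 = 250971/256.
Numerically: E[X] ≈ 980.3555.

E[X] = C(38,5)·2^(1−C(5,2)) = 250971/256 ≈ 980.3555.


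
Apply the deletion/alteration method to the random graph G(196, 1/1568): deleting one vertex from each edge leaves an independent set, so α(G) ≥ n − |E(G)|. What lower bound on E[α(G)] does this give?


E[|E(G)|] = C(196, 2)·p = 19110 · (1/1568) = 195/16.
E[α(G)] ≥ n − E[|E(G)|] = 196 − 195/16 = 2941/16.
Numerically: ≈ 183.812.
(This is only a lower bound; the true E[α(G)] may be larger.)

E[α(G)] ≥ 2941/16 ≈ 183.812.


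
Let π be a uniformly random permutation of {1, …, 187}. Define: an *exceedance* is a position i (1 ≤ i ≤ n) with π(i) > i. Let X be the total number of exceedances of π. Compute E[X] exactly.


Write X = Σ_{i=1}^{187} X_i, where X_i = 1_{π(i) > i}.
For each fixed i, π(i) is uniform over {1, …, 187} (marginal of a uniform permutation), so P[π(i) > i] = (n − i)/n. Summing: Σ_{i=1}^{187} (n − i)/n = (0 + 1 + … + 186)/187 = 187(187 − 1)/(2·187) = (187 − 1)/2.
Hence E[X] = Σ_{i=1}^{187} (187 − i)/187 = 93 ≈ 93.00000.

E[X] = 93 = 93.00000.


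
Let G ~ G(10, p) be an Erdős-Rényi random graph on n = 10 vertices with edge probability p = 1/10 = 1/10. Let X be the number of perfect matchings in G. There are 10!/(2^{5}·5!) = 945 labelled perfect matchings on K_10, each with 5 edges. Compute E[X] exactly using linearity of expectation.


K_10 has 10!/(2^{5}·5!) = 945 labelled perfect matchings.
For each such perfect matching H, let X_H = 1 if all 5 edges of H are present in G. Then P[X_H = 1] = p^{5} = (1/10)^{5} = 1/100000.
Summing the indicators: E[X] = Σ_H E[X_H] = 945 · p^{5} = 945 · 1/100000 = 189/20000.
Numerically: E[X] ≈ 0.00945.

E[X] = 945 · (1/10)^{5} = 189/20000 ≈ 0.00945.


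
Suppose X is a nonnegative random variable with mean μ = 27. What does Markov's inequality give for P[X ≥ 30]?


μ = E[X] = 27, a = 30.
Markov: P[X ≥ 30] ≤ μ/a = (27)/30 = 9/10.
Numerically: ≈ 0.90000.
(Since a = 30 > μ = 27.00000, the bound 9/10 is < 1 and informative.)

P[X ≥ 30] ≤ 9/10 ≈ 0.90000.


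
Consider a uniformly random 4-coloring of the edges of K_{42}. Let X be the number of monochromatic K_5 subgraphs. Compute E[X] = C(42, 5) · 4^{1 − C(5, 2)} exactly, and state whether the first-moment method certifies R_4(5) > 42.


E[X] = C(42, 5) · 4^{1 − 10} = 850668 · 4^{−9} = 850668/262144.
As a reduced fraction: E[X] = 212667/65536 ≈ 3.245041.
Is E[X] < 1? NO.
Since E[X] ≥ 1, the first-moment bound is inconclusive at n = 42; it does NOT by itself certify R_4(5) > 42.

E[X] = 212667/65536 ≈ 3.245041; E[X] ≥ 1; first-moment method inconclusive here.


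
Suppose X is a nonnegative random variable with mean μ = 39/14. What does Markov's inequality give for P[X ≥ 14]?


μ = E[X] = 39/14, a = 14.
Markov: P[X ≥ 14] ≤ μ/a = (39/14)/14 = 39/196.
Numerically: ≈ 0.19898.
(Since a = 14 > μ = 2.78571, the bound 39/196 is < 1 and informative.)

P[X ≥ 14] ≤ 39/196 ≈ 0.19898.


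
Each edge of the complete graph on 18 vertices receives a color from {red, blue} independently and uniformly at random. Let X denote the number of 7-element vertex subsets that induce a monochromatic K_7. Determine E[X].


Let X = Σ_S X_S over the C(18, 7) = 31824 subsets S of size 7, where X_S = 1 if the K_7 on S is monochromatic.
For a fixed S, the K_7 on S has C(7, 2) = 21 edges. P[all 21 edges red] = (1/2)^21, and likewise for blue, so P[monochromatic] = 2·(1/2)^21 = 2^{1 − 21} = 1/1048576.
By linearity of expectation: E[X] = C(18, 7) · 2^{1 − 21} = 31824 · 1/1048576 = 1989/65536.
Numerically: E[X] ≈ 0.0303.

E[X] = C(18,7)·2^(1−C(7,2)) = 1989/65536 ≈ 0.0303.


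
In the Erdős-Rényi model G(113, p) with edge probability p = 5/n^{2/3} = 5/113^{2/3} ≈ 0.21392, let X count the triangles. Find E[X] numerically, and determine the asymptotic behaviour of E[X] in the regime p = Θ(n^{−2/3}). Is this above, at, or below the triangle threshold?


Number of potential triangles: C(113, 3) = 234136.
Each occurs with probability p³ ≈ (0.21392)³ ≈ 9.78933354e-03.
By linearity: E[X] = C(113, 3)·p³ ≈ 234136 · 9.78933354e-03 ≈ 2292.035398.
Since α = 2/3 < 1, p = c/n^{2/3} ≫ 1/n is above the triangle threshold p ~ 1/n. Asymptotically E[X] ~ (c³/6)·n^{3(1−α)} = (5³/6)·n^{1} → ∞; triangles are abundant w.h.p.

E[X] ≈ 2292.035398; in regime p = Θ(1/n^{2/3}) E[X] diverges (above the triangle threshold p ~ 1/n).


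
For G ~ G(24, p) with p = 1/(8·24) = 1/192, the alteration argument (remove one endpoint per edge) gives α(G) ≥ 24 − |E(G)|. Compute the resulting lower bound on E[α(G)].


E[|E(G)|] = C(24, 2)·p = 276 · (1/192) = 23/16.
E[α(G)] ≥ n − E[|E(G)|] = 24 − 23/16 = 361/16.
Numerically: ≈ 22.562500.
(This is only a lower bound; the true E[α(G)] may be larger.)

E[α(G)] ≥ 361/16 ≈ 22.562500.


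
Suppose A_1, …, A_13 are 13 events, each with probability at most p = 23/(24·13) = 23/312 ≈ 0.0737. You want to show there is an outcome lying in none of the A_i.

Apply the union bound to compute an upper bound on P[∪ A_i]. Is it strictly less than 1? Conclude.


Union bound: P[∪_{i=1}^{13} A_i] ≤ Σ_i P[A_i] ≤ 13·p = 13·(23/312) = 23/24.
Numerically: 23/24 ≈ 0.9583.
Is 23/24 < 1? YES.
Since P[∪ A_i] ≤ 23/24 < 1, the complement has P[∩ A_i^c] ≥ 1 − 23/24 = 1/24 > 0, so some outcome avoids every A_i.

13·p = 23/24 ≈ 0.9583; existence CERTIFIED by the union bound.


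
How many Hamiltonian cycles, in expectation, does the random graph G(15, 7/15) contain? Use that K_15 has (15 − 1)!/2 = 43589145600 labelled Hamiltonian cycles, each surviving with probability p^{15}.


K_15 has (15 − 1)!/2 = 43589145600 labelled Hamiltonian cycles.
For each such Hamiltonian cycle H, let X_H = 1 if all 15 edges of H are present in G. Then P[X_H = 1] = p^{15} = (7/15)^{15} = 4747561509943/437893890380859375.
By linearity of expectation: E[X] = Σ_H E[X_H] = 43589145600 · p^{15} = 43589145600 · 4747561509943/437893890380859375 = 34064551424174695424/72081298828125.
Numerically: E[X] ≈ 4.73e+05.

E[X] = 43589145600 · (7/15)^{15} = 34064551424174695424/72081298828125 ≈ 4.73e+05.


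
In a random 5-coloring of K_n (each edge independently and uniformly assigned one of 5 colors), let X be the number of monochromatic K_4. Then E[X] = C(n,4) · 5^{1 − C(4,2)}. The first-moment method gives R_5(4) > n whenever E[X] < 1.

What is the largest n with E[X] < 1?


We need C(n, 4) · 5^{1 − 6} < 1, i.e. C(n, 4) < 5^{6 − 1} = 3125.
Check values of n near the boundary:
  n = 12: C(12, 4) = 495; 495 < 3125? YES
  n = 13: C(13, 4) = 715; 715 < 3125? YES
  n = 14: C(14, 4) = 1001; 1001 < 3125? YES
  n = 15: C(15, 4) = 1365; 1365 < 3125? YES
  n = 16: C(16, 4) = 1820; 1820 < 3125? YES
  n = 17: C(17, 4) = 2380; 2380 < 3125? YES
  n = 18: C(18, 4) = 3060; 3060 < 3125? YES
  n = 19: C(19, 4) = 3876; 3876 < 3125? NO
  n = 20: C(20, 4) = 4845; 4845 < 3125? NO
  n = 21: C(21, 4) = 5985; 5985 < 3125? NO
The largest n with C(n, 4) < 3125 is n = 18 (where E[X] = 612/625 ≈ 0.9792). Hence R_5(4) > 18, i.e. R_5(4) ≥ 19.

Largest n = 18; hence R_5(4) > 18.


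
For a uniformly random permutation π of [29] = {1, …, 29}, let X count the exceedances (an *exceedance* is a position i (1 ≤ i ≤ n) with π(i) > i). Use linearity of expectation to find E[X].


Write X = Σ_{i=1}^{29} X_i, where X_i = 1_{π(i) > i}.
For each fixed i, π(i) is uniform over {1, …, 29} (marginal of a uniform permutation), so P[π(i) > i] = (n − i)/n. Summing: Σ_{i=1}^{29} (n − i)/n = (0 + 1 + … + 28)/29 = 29(29 − 1)/(2·29) = (29 − 1)/2.
Hence E[X] = Σ_{i=1}^{29} (29 − i)/29 = 14 ≈ 14.00000.

E[X] = 14 = 14.00000.


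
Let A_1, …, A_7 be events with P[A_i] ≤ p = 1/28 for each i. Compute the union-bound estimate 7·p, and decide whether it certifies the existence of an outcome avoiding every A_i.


Union bound: P[∪_{i=1}^{7} A_i] ≤ Σ_i P[A_i] ≤ 7·p = 7·(1/28) = 1/4.
Numerically: 1/4 ≈ 0.2500.
Is 1/4 < 1? YES.
Since P[∪ A_i] ≤ 1/4 < 1, the complement has P[∩ A_i^c] ≥ 1 − 1/4 = 3/4 > 0, so some outcome avoids every A_i.

7·p = 1/4 ≈ 0.2500; existence CERTIFIED by the union bound.


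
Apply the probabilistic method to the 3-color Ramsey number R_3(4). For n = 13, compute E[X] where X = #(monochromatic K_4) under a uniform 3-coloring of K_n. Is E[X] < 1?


E[X] = C(13, 4) · 3^{1 − 6} = 715 · 3^{−5} = 715/243.
As a reduced fraction: E[X] = 715/243 ≈ 2.94239.
Is E[X] < 1? NO.
Since E[X] ≥ 1, the first-moment bound is inconclusive at n = 13; it does NOT by itself certify R_3(4) > 13.

E[X] = 715/243 ≈ 2.94239; E[X] ≥ 1; first-moment method inconclusive here.


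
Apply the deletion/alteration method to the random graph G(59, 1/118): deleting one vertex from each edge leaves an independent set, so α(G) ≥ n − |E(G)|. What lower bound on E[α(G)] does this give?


E[|E(G)|] = C(59, 2)·p = 1711 · (1/118) = 29/2.
E[α(G)] ≥ n − E[|E(G)|] = 59 − 29/2 = 89/2.
Numerically: ≈ 44.500.
(This is only a lower bound; the true E[α(G)] may be larger.)

E[α(G)] ≥ 89/2 ≈ 44.500.


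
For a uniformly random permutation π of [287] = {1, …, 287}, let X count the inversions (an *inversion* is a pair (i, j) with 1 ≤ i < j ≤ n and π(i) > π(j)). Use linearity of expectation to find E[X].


Write X = Σ X_I over the C(287, 2) = 41041 pairs i < j, with X_I the indicator of one inversion.
There are 41041 indicators.
For each fixed pair i < j, the values π(i) and π(j) are two distinct elements of {1, …, 287} in uniformly random order; by symmetry P[π(i) > π(j)] = 1/2.
By linearity: E[X] = 41041 · (1/2) = C(287, 2) · (1/2) = 41041/2 = 41041/2 ≈ 20520.500000.

E[X] = 41041/2 = 20520.500000.


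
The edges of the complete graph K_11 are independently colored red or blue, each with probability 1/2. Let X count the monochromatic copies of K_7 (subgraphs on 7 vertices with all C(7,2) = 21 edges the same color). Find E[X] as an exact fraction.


Let X = Σ_S X_S over the C(11, 7) = 330 subsets S of size 7, where X_S = 1 if the K_7 on S is monochromatic.
For a fixed S, the K_7 on S has C(7, 2) = 21 edges. P[all 21 edges red] = (1/2)^21, and likewise for blue, so P[monochromatic] = 2·(1/2)^21 = 2^{1 − 21} = 1/1048576.
By linearity of expectation: E[X] = C(11, 7) · 2^{1 − 21} = 330 · 1/1048576 = 165/524288.
Numerically: E[X] ≈ 0.0003.

E[X] = C(11,7)·2^(1−C(7,2)) = 165/524288 ≈ 0.0003.


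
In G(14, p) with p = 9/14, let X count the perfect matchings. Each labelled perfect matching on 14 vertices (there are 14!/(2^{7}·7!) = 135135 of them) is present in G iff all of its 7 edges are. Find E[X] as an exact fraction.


K_14 has 14!/(2^{7}·7!) = 135135 labelled perfect matchings.
For each such perfect matching H, let X_H = 1 if all 7 edges of H are present in G. Then P[X_H = 1] = p^{7} = (9/14)^{7} = 4782969/105413504.
By linearity of expectation: E[X] = Σ_H E[X_H] = 135135 · p^{7} = 135135 · 4782969/105413504 = 92335216545/15059072.
Numerically: E[X] ≈ 6132.

E[X] = 135135 · (9/14)^{7} = 92335216545/15059072 ≈ 6132.


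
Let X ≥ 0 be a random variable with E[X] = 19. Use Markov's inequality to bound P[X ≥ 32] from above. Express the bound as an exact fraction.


μ = E[X] = 19, a = 32.
Markov: P[X ≥ 32] ≤ μ/a = (19)/32 = 19/32.
Numerically: ≈ 0.594.
(Since a = 32 > μ = 19.000, the bound 19/32 is < 1 and informative.)

P[X ≥ 32] ≤ 19/32 ≈ 0.594.


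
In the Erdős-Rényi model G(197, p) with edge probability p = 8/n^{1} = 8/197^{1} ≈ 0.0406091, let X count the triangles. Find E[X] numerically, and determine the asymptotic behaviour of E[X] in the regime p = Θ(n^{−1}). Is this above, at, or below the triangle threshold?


Number of potential triangles: C(197, 3) = 1254890.
Each occurs with probability p³ ≈ (0.0406091)³ ≈ 6.69686096e-05.
By linearity: E[X] = C(197, 3)·p³ ≈ 1254890 · 6.69686096e-05 ≈ 84.038239.
Here α = 1, so p = 8/n is exactly at the triangle threshold p ~ 1/n. Asymptotically E[X] → c³/6 = 8³/6 = 256/3 ≈ 85.333333, a bounded constant. In this regime the triangle count is asymptotically Poisson(c³/6).

E[X] ≈ 84.038239; in regime p = Θ(1/n^{1}) E[X] stays bounded (at the triangle threshold p ~ 1/n).


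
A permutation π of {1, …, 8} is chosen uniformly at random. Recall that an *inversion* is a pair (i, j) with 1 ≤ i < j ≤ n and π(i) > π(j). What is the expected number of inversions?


Write X = Σ X_I over the C(8, 2) = 28 pairs i < j, with X_I the indicator of one inversion.
There are 28 indicators.
For each fixed pair i < j, the values π(i) and π(j) are two distinct elements of {1, …, 8} in uniformly random order; by symmetry P[π(i) > π(j)] = 1/2.
By linearity: E[X] = 28 · (1/2) = C(8, 2) · (1/2) = 28/2 = 14 ≈ 14.0000.

E[X] = 14 = 14.0000.


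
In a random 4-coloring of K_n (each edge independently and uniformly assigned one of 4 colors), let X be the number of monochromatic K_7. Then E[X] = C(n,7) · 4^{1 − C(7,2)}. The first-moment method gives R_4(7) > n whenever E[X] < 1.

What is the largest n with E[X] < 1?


We need C(n, 7) · 4^{1 − 21} < 1, i.e. C(n, 7) < 4^{21 − 1} = 1099511627776.
Check values of n near the boundary:
  n = 178: C(178, 7) = 996867063280; 996867063280 < 1099511627776? YES
  n = 179: C(179, 7) = 1037437234460; 1037437234460 < 1099511627776? YES
  n = 180: C(180, 7) = 1079414463600; 1079414463600 < 1099511627776? YES
  n = 181: C(181, 7) = 1122839183400; 1122839183400 < 1099511627776? NO
  n = 182: C(182, 7) = 1167752750736; 1167752750736 < 1099511627776? NO
The largest n with C(n, 7) < 1099511627776 is n = 180 (where E[X] = 67463403975/68719476736 ≈ 0.9817217). Hence R_4(7) > 180, i.e. R_4(7) ≥ 181.

Largest n = 180; hence R_4(7) > 180.


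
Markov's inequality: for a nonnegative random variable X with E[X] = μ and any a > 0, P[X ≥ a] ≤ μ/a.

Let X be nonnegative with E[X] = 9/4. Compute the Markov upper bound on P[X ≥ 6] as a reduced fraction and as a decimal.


μ = E[X] = 9/4, a = 6.
Markov: P[X ≥ 6] ≤ μ/a = (9/4)/6 = 3/8.
Numerically: ≈ 0.3750.
(Since a = 6 > μ = 2.2500, the bound 3/8 is < 1 and informative.)

P[X ≥ 6] ≤ 3/8 ≈ 0.3750.


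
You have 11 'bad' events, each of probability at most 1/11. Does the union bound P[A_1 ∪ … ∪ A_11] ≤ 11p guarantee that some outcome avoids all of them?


Union bound: P[∪_{i=1}^{11} A_i] ≤ Σ_i P[A_i] ≤ 11·p = 11·(1/11) = 1.
Numerically: 1 ≈ 1.000.
Is 1 < 1? NO.
Since the bound 1 is ≥ 1, the union bound is uninformative here; it does NOT by itself certify existence.

11·p = 1 ≈ 1.000; existence NOT certified by the union bound.


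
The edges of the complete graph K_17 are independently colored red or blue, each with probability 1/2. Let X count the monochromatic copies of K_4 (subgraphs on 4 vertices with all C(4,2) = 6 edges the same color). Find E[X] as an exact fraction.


Let X = Σ_S X_S over the C(17, 4) = 2380 subsets S of size 4, where X_S = 1 if the K_4 on S is monochromatic.
For a fixed S, the K_4 on S has C(4, 2) = 6 edges. P[all 6 edges red] = (1/2)^6, and likewise for blue, so P[monochromatic] = 2·(1/2)^6 = 2^{1 − 6} = 1/32.
Summing: E[X] = C(17, 4) · 2^{1 − 6} = 2380 · 1/32 = 595/8.
Numerically: E[X] ≈ 74.375.

E[X] = C(17,4)·2^(1−C(4,2)) = 595/8 ≈ 74.375.


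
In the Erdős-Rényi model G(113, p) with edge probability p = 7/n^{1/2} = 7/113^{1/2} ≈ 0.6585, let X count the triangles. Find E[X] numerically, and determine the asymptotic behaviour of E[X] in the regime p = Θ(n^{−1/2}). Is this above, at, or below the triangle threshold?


Number of potential triangles: C(113, 3) = 234136.
Each occurs with probability p³ ≈ (0.6585)³ ≈ 2.8554625e-01.
By linearity: E[X] = C(113, 3)·p³ ≈ 234136 · 2.8554625e-01 ≈ 66856.65583.
Since α = 1/2 < 1, p = c/n^{1/2} ≫ 1/n is above the triangle threshold p ~ 1/n. Asymptotically E[X] ~ (c³/6)·n^{3(1−α)} = (7³/6)·n^{1.5} → ∞; triangles are abundant w.h.p.

E[X] ≈ 66856.65583; in regime p = Θ(1/n^{1/2}) E[X] diverges (above the triangle threshold p ~ 1/n).


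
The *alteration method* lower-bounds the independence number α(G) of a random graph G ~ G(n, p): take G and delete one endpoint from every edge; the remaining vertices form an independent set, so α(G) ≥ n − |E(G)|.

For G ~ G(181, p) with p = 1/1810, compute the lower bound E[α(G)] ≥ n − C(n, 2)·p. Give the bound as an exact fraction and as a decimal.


E[|E(G)|] = C(181, 2)·p = 16290 · (1/1810) = 9.
E[α(G)] ≥ n − E[|E(G)|] = 181 − 9 = 172.
Numerically: ≈ 172.00000.
(This is only a lower bound; the true E[α(G)] may be larger.)

E[α(G)] ≥ 172 ≈ 172.00000.


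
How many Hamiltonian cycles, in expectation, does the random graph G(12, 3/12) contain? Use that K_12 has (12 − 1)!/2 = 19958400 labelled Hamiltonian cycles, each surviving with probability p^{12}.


K_12 has (12 − 1)!/2 = 19958400 labelled Hamiltonian cycles.
For each such Hamiltonian cycle H, let X_H = 1 if all 12 edges of H are present in G. Then P[X_H = 1] = p^{12} = (1/4)^{12} = 1/16777216.
By linearity: E[X] = Σ_H E[X_H] = 19958400 · p^{12} = 19958400 · 1/16777216 = 155925/131072.
Numerically: E[X] ≈ 1.1896.

E[X] = 19958400 · (1/4)^{12} = 155925/131072 ≈ 1.1896.


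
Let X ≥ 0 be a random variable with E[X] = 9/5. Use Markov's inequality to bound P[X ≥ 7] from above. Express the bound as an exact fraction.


μ = E[X] = 9/5, a = 7.
Markov: P[X ≥ 7] ≤ μ/a = (9/5)/7 = 9/35.
Numerically: ≈ 0.25714.
(Since a = 7 > μ = 1.80000, the bound 9/35 is < 1 and informative.)

P[X ≥ 7] ≤ 9/35 ≈ 0.25714.


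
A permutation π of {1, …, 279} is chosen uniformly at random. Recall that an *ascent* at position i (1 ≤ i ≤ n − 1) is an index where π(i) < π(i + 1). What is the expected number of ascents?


Write X = Σ X_I over i = 1, …, 278, with X_I the indicator of one ascent.
There are 278 indicators.
For each fixed i, the pair (π(i), π(i+1)) is a uniformly random ordered pair of distinct values from {1, …, 279}; by symmetry P[π(i) < π(i+1)] = 1/2.
By linearity: E[X] = 278 · (1/2) = (279 − 1) · (1/2) = 139 ≈ 139.000.

E[X] = 139 = 139.000.


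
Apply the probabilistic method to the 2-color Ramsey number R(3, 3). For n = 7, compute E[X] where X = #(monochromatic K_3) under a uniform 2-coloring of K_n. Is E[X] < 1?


E[X] = C(7, 3) · 2^{1 − 3} = 35 · 2^{−2} = 35/4.
As a reduced fraction: E[X] = 35/4 ≈ 8.750000.
Is E[X] < 1? NO.
Since E[X] ≥ 1, the first-moment bound is inconclusive at n = 7; it does NOT by itself certify R(3, 3) > 7.

E[X] = 35/4 ≈ 8.750000; E[X] ≥ 1; first-moment method inconclusive here.


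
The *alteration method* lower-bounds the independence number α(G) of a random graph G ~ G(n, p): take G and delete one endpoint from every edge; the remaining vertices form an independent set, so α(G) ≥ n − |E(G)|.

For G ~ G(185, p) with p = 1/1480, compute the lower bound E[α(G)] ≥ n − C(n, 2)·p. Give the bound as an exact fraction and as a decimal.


E[|E(G)|] = C(185, 2)·p = 17020 · (1/1480) = 23/2.
E[α(G)] ≥ n − E[|E(G)|] = 185 − 23/2 = 347/2.
Numerically: ≈ 173.500000.
(This is only a lower bound; the true E[α(G)] may be larger.)

E[α(G)] ≥ 347/2 ≈ 173.500000.


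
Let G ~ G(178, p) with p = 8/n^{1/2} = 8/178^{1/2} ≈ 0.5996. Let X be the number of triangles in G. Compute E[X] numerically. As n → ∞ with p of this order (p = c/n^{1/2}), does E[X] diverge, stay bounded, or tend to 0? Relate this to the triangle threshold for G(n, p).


Number of potential triangles: C(178, 3) = 924176.
Each occurs with probability p³ ≈ (0.5996)³ ≈ 2.155956e-01.
By linearity: E[X] = C(178, 3)·p³ ≈ 924176 · 2.155956e-01 ≈ 199248.3087.
Since α = 1/2 < 1, p = c/n^{1/2} ≫ 1/n is above the triangle threshold p ~ 1/n. Asymptotically E[X] ~ (c³/6)·n^{3(1−α)} = (8³/6)·n^{1.5} → ∞; triangles are abundant w.h.p.

E[X] ≈ 199248.3087; in regime p = Θ(1/n^{1/2}) E[X] diverges (above the triangle threshold p ~ 1/n).


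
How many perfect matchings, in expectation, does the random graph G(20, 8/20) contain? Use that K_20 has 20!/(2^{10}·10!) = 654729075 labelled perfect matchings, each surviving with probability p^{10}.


K_20 has 20!/(2^{10}·10!) = 654729075 labelled perfect matchings.
For each such perfect matching H, let X_H = 1 if all 10 edges of H are present in G. Then P[X_H = 1] = p^{10} = (2/5)^{10} = 1024/9765625.
Summing the indicators: E[X] = Σ_H E[X_H] = 654729075 · p^{10} = 654729075 · 1024/9765625 = 26817702912/390625.
Numerically: E[X] ≈ 68653.3.

E[X] = 654729075 · (2/5)^{10} = 26817702912/390625 ≈ 68653.3.


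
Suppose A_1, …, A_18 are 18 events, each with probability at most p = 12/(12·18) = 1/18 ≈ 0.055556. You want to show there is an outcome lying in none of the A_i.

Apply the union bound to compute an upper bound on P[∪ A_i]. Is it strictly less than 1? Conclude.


Union bound: P[∪_{i=1}^{18} A_i] ≤ Σ_i P[A_i] ≤ 18·p = 18·(1/18) = 1.
Numerically: 1 ≈ 1.000000.
Is 1 < 1? NO.
Since the bound 1 is ≥ 1, the union bound is uninformative here; it does NOT by itself certify existence.

18·p = 1 ≈ 1.000000; existence NOT certified by the union bound.


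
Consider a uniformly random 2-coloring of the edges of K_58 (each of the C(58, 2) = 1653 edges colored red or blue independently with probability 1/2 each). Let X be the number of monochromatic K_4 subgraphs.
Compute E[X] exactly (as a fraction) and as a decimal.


Let X = Σ_S X_S over the C(58, 4) = 424270 subsets S of size 4, where X_S = 1 if the K_4 on S is monochromatic.
For a fixed S, the K_4 on S has C(4, 2) = 6 edges. P[all 6 edges red] = (1/2)^6, and likewise for blue, so P[monochromatic] = 2·(1/2)^6 = 2^{1 − 6} = 1/32.
By linearity of expectation: E[X] = C(58, 4) · 2^{1 − 6} = 424270 · 1/32 = 212135/16.
Numerically: E[X] ≈ 13258.4375.

E[X] = C(58,4)·2^(1−C(4,2)) = 212135/16 ≈ 13258.4375.


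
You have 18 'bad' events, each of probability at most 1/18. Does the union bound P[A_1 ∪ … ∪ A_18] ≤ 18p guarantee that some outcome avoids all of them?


Union bound: P[∪_{i=1}^{18} A_i] ≤ Σ_i P[A_i] ≤ 18·p = 18·(1/18) = 1.
Numerically: 1 ≈ 1.000000.
Is 1 < 1? NO.
Since the bound 1 is ≥ 1, the union bound is uninformative here; it does NOT by itself certify existence.

18·p = 1 ≈ 1.000000; existence NOT certified by the union bound.


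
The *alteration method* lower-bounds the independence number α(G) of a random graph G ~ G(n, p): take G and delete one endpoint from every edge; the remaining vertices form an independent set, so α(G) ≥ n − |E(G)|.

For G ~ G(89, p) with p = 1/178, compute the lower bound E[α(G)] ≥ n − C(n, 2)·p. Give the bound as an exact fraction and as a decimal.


E[|E(G)|] = C(89, 2)·p = 3916 · (1/178) = 22.
E[α(G)] ≥ n − E[|E(G)|] = 89 − 22 = 67.
Numerically: ≈ 67.000000.
(This is only a lower bound; the true E[α(G)] may be larger.)

E[α(G)] ≥ 67 ≈ 67.000000.


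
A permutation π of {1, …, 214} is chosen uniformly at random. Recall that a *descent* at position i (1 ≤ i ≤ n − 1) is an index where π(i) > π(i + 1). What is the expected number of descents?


Write X = Σ X_I over i = 1, …, 213, with X_I the indicator of one descent.
There are 213 indicators.
For each fixed i, the pair (π(i), π(i+1)) is a uniformly random ordered pair of distinct values from {1, …, 214}; by symmetry P[π(i) > π(i+1)] = 1/2.
By linearity: E[X] = 213 · (1/2) = (214 − 1) · (1/2) = 213/2 ≈ 106.500000.

E[X] = 213/2 = 106.500000.


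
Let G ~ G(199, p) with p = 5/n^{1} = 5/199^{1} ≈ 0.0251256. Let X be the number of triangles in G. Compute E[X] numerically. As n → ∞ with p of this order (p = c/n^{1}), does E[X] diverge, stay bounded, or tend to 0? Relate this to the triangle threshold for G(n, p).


Number of potential triangles: C(199, 3) = 1293699.
Each occurs with probability p³ ≈ (0.0251256)³ ≈ 1.58617384e-05.
By linearity: E[X] = C(199, 3)·p³ ≈ 1293699 · 1.58617384e-05 ≈ 20.520315.
Here α = 1, so p = 5/n is exactly at the triangle threshold p ~ 1/n. Asymptotically E[X] → c³/6 = 5³/6 = 125/6 ≈ 20.833333, a bounded constant. In this regime the triangle count is asymptotically Poisson(c³/6).

E[X] ≈ 20.520315; in regime p = Θ(1/n^{1}) E[X] stays bounded (at the triangle threshold p ~ 1/n).


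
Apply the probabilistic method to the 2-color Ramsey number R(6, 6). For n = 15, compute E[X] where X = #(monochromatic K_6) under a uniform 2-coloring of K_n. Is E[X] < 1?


E[X] = C(15, 6) · 2^{1 − 15} = 5005 · 2^{−14} = 5005/16384.
As a reduced fraction: E[X] = 5005/16384 ≈ 0.30548.
Is E[X] < 1? YES.
Since E[X] < 1, there exists a 2-coloring of K_{15} with no monochromatic K_6; hence R(6, 6) > 15.

E[X] = 5005/16384 ≈ 0.30548; E[X] < 1, so R(6, 6) > 15.


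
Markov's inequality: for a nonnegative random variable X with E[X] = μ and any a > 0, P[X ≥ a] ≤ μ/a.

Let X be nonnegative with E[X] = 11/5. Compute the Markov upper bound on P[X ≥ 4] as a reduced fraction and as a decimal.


μ = E[X] = 11/5, a = 4.
Markov: P[X ≥ 4] ≤ μ/a = (11/5)/4 = 11/20.
Numerically: ≈ 0.550000.
(Since a = 4 > μ = 2.200000, the bound 11/20 is < 1 and informative.)

P[X ≥ 4] ≤ 11/20 ≈ 0.550000.


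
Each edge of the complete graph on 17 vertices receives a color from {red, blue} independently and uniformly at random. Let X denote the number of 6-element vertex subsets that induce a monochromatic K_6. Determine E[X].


Let X = Σ_S X_S over the C(17, 6) = 12376 subsets S of size 6, where X_S = 1 if the K_6 on S is monochromatic.
For a fixed S, the K_6 on S has C(6, 2) = 15 edges. P[all 15 edges red] = (1/2)^15, and likewise for blue, so P[monochromatic] = 2·(1/2)^15 = 2^{1 − 15} = 1/16384.
By linearity: E[X] = C(17, 6) · 2^{1 − 15} = 12376 · 1/16384 = 1547/2048.
Numerically: E[X] ≈ 0.755371.

E[X] = C(17,6)·2^(1−C(6,2)) = 1547/2048 ≈ 0.755371.


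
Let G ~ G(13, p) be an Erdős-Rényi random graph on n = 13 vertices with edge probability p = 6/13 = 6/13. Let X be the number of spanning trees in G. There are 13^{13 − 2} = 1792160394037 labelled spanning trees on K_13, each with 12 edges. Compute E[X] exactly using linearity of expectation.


K_13 has 13^{13 − 2} = 1792160394037 labelled spanning trees.
For each such spanning tree H, let X_H = 1 if all 12 edges of H are present in G. Then P[X_H = 1] = p^{12} = (6/13)^{12} = 2176782336/23298085122481.
Summing the indicators: E[X] = Σ_H E[X_H] = 1792160394037 · p^{12} = 1792160394037 · 2176782336/23298085122481 = 2176782336/13.
Numerically: E[X] ≈ 1.674e+08.

E[X] = 1792160394037 · (6/13)^{12} = 2176782336/13 ≈ 1.674e+08.


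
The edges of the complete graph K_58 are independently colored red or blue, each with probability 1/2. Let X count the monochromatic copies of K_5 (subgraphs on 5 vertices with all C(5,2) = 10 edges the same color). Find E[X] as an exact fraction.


Let X = Σ_S X_S over the C(58, 5) = 4582116 subsets S of size 5, where X_S = 1 if the K_5 on S is monochromatic.
For a fixed S, the K_5 on S has C(5, 2) = 10 edges. P[all 10 edges red] = (1/2)^10, and likewise for blue, so P[monochromatic] = 2·(1/2)^10 = 2^{1 − 10} = 1/512.
By linearity: E[X] = C(58, 5) · 2^{1 − 10} = 4582116 · 1/512 = 1145529/128.
Numerically: E[X] ≈ 8949.4453.

E[X] = C(58,5)·2^(1−C(5,2)) = 1145529/128 ≈ 8949.4453.


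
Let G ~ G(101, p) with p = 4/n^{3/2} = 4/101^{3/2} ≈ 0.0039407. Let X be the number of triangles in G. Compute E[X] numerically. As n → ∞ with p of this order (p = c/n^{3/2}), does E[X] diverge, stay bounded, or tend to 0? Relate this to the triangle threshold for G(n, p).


Number of potential triangles: C(101, 3) = 166650.
Each occurs with probability p³ ≈ (0.0039407)³ ≈ 6.1197516e-08.
By linearity: E[X] = C(101, 3)·p³ ≈ 166650 · 6.1197516e-08 ≈ 0.01020.
Since α = 3/2 > 1, p = c/n^{3/2} = o(1/n) is below the triangle threshold p ~ 1/n. Asymptotically E[X] ~ (c³/6)·n^{3(1−α)} = (4³/6)·n^{-1.5} → 0, so by Markov's inequality G has no triangles w.h.p.

E[X] ≈ 0.01020; in regime p = Θ(1/n^{3/2}) E[X] tends to 0 (below the triangle threshold p ~ 1/n).


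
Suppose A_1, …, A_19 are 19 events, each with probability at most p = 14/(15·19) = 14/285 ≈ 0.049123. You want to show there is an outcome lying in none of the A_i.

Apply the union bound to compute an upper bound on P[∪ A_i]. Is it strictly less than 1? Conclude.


Union bound: P[∪_{i=1}^{19} A_i] ≤ Σ_i P[A_i] ≤ 19·p = 19·(14/285) = 14/15.
Numerically: 14/15 ≈ 0.933333.
Is 14/15 < 1? YES.
Since P[∪ A_i] ≤ 14/15 < 1, the complement has P[∩ A_i^c] ≥ 1 − 14/15 = 1/15 > 0, so some outcome avoids every A_i.

19·p = 14/15 ≈ 0.933333; existence CERTIFIED by the union bound.


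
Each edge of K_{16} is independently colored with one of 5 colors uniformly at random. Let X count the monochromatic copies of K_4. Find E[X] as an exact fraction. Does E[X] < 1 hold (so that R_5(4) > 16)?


E[X] = C(16, 4) · 5^{1 − 6} = 1820 · 5^{−5} = 1820/3125.
As a reduced fraction: E[X] = 364/625 ≈ 0.5824.
Is E[X] < 1? YES.
Since E[X] < 1, there exists a 5-coloring of K_{16} with no monochromatic K_4; hence R_5(4) > 16.

E[X] = 364/625 ≈ 0.5824; E[X] < 1, so R_5(4) > 16.


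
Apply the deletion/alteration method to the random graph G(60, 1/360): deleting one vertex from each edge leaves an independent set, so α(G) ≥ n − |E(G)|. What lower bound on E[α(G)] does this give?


E[|E(G)|] = C(60, 2)·p = 1770 · (1/360) = 59/12.
E[α(G)] ≥ n − E[|E(G)|] = 60 − 59/12 = 661/12.
Numerically: ≈ 55.0833.
(This is only a lower bound; the true E[α(G)] may be larger.)

E[α(G)] ≥ 661/12 ≈ 55.0833.


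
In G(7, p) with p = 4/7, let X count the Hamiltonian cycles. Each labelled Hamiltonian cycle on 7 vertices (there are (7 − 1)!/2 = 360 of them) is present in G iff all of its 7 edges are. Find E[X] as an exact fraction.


K_7 has (7 − 1)!/2 = 360 labelled Hamiltonian cycles.
For each such Hamiltonian cycle H, let X_H = 1 if all 7 edges of H are present in G. Then P[X_H = 1] = p^{7} = (4/7)^{7} = 16384/823543.
Summing the indicators: E[X] = Σ_H E[X_H] = 360 · p^{7} = 360 · 16384/823543 = 5898240/823543.
Numerically: E[X] ≈ 7.162.

E[X] = 360 · (4/7)^{7} = 5898240/823543 ≈ 7.162.


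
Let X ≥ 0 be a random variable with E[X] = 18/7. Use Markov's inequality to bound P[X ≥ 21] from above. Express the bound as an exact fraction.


μ = E[X] = 18/7, a = 21.
Markov: P[X ≥ 21] ≤ μ/a = (18/7)/21 = 6/49.
Numerically: ≈ 0.122449.
(Since a = 21 > μ = 2.571429, the bound 6/49 is < 1 and informative.)

P[X ≥ 21] ≤ 6/49 ≈ 0.122449.


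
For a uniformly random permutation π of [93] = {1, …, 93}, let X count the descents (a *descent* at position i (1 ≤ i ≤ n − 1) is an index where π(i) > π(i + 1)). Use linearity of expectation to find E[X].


Write X = Σ X_I over i = 1, …, 92, with X_I the indicator of one descent.
There are 92 indicators.
For each fixed i, the pair (π(i), π(i+1)) is a uniformly random ordered pair of distinct values from {1, …, 93}; by symmetry P[π(i) > π(i+1)] = 1/2.
By linearity: E[X] = 92 · (1/2) = (93 − 1) · (1/2) = 46 ≈ 46.0000.

E[X] = 46 = 46.0000.


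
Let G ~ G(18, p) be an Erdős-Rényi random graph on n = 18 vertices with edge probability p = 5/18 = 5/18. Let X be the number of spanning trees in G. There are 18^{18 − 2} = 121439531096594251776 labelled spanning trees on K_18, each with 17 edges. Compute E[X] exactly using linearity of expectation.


K_18 has 18^{18 − 2} = 121439531096594251776 labelled spanning trees.
For each such spanning tree H, let X_H = 1 if all 17 edges of H are present in G. Then P[X_H = 1] = p^{17} = (5/18)^{17} = 762939453125/2185911559738696531968.
Summing the indicators: E[X] = Σ_H E[X_H] = 121439531096594251776 · p^{17} = 121439531096594251776 · 762939453125/2185911559738696531968 = 762939453125/18.
Numerically: E[X] ≈ 4.24e+10.

E[X] = 121439531096594251776 · (5/18)^{17} = 762939453125/18 ≈ 4.24e+10.


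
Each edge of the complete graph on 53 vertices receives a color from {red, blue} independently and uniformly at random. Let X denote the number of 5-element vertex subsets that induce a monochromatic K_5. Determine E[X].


Let X = Σ_S X_S over the C(53, 5) = 2869685 subsets S of size 5, where X_S = 1 if the K_5 on S is monochromatic.
For a fixed S, the K_5 on S has C(5, 2) = 10 edges. P[all 10 edges red] = (1/2)^10, and likewise for blue, so P[monochromatic] = 2·(1/2)^10 = 2^{1 − 10} = 1/512.
By linearity: E[X] = C(53, 5) · 2^{1 − 10} = 2869685 · 1/512 = 2869685/512.
Numerically: E[X] ≈ 5604.853516.

E[X] = C(53,5)·2^(1−C(5,2)) = 2869685/512 ≈ 5604.853516.


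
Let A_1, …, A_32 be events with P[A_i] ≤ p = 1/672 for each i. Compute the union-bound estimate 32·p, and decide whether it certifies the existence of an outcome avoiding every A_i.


Union bound: P[∪_{i=1}^{32} A_i] ≤ Σ_i P[A_i] ≤ 32·p = 32·(1/672) = 1/21.
Numerically: 1/21 ≈ 0.04762.
Is 1/21 < 1? YES.
Since P[∪ A_i] ≤ 1/21 < 1, the complement has P[∩ A_i^c] ≥ 1 − 1/21 = 20/21 > 0, so some outcome avoids every A_i.

32·p = 1/21 ≈ 0.04762; existence CERTIFIED by the union bound.


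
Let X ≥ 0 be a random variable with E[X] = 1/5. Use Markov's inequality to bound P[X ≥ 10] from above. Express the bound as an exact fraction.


μ = E[X] = 1/5, a = 10.
Markov: P[X ≥ 10] ≤ μ/a = (1/5)/10 = 1/50.
Numerically: ≈ 0.020.
(Since a = 10 > μ = 0.200, the bound 1/50 is < 1 and informative.)

P[X ≥ 10] ≤ 1/50 ≈ 0.020.


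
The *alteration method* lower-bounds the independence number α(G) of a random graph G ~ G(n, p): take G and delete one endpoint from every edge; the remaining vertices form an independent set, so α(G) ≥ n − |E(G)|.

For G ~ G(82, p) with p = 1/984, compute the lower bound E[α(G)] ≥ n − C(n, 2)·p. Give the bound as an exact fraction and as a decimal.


E[|E(G)|] = C(82, 2)·p = 3321 · (1/984) = 27/8.
E[α(G)] ≥ n − E[|E(G)|] = 82 − 27/8 = 629/8.
Numerically: ≈ 78.625000.
(This is only a lower bound; the true E[α(G)] may be larger.)

E[α(G)] ≥ 629/8 ≈ 78.625000.


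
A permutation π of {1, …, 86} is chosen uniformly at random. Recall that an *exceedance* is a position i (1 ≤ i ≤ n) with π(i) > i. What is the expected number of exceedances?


Write X = Σ_{i=1}^{86} X_i, where X_i = 1_{π(i) > i}.
For each fixed i, π(i) is uniform over {1, …, 86} (marginal of a uniform permutation), so P[π(i) > i] = (n − i)/n. Summing: Σ_{i=1}^{86} (n − i)/n = (0 + 1 + … + 85)/86 = 86(86 − 1)/(2·86) = (86 − 1)/2.
Hence E[X] = Σ_{i=1}^{86} (86 − i)/86 = 85/2 ≈ 42.500000.

E[X] = 85/2 = 42.500000.


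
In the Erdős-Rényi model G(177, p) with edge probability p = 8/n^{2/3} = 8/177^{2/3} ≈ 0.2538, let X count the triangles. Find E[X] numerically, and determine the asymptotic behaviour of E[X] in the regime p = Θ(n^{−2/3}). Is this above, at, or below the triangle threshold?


Number of potential triangles: C(177, 3) = 908600.
Each occurs with probability p³ ≈ (0.2538)³ ≈ 1.634269e-02.
By linearity: E[X] = C(177, 3)·p³ ≈ 908600 · 1.634269e-02 ≈ 14848.9642.
Since α = 2/3 < 1, p = c/n^{2/3} ≫ 1/n is above the triangle threshold p ~ 1/n. Asymptotically E[X] ~ (c³/6)·n^{3(1−α)} = (8³/6)·n^{1} → ∞; triangles are abundant w.h.p.

E[X] ≈ 14848.9642; in regime p = Θ(1/n^{2/3}) E[X] diverges (above the triangle threshold p ~ 1/n).


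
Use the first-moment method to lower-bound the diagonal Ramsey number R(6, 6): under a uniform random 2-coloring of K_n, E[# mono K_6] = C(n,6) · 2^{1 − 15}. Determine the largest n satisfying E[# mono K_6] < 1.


We need C(n, 6) · 2^{1 − 15} < 1, i.e. C(n, 6) < 2^{15 − 1} = 16384.
Check values of n near the boundary:
  n = 15: C(15, 6) = 5005; 5005 < 16384? YES
  n = 16: C(16, 6) = 8008; 8008 < 16384? YES
  n = 17: C(17, 6) = 12376; 12376 < 16384? YES
  n = 18: C(18, 6) = 18564; 18564 < 16384? NO
The largest n with C(n, 6) < 16384 is n = 17 (where E[X] = 1547/2048 ≈ 0.755). Hence R(6, 6) > 17, i.e. R(6, 6) ≥ 18.

Largest n = 17; hence R(6, 6) > 17.
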